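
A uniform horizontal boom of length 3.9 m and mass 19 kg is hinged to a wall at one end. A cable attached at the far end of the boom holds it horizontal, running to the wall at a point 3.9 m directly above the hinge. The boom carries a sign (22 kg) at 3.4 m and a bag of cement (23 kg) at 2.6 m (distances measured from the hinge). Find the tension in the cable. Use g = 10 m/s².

About the hinge:
Beam weight: 19 × 10 = 190 N down at 1.95 m → arm 1.95 m, τ = 190 × 1.95 = 370.5 N·m clockwise.
Sign: 22 × 10 = 220 N down at 3.4 m → arm 3.4 m, τ = 220 × 3.4 = 748 N·m clockwise.
Bag of cement: 23 × 10 = 230 N down at 2.6 m → arm 2.6 m, τ = 230 × 2.6 = 598 N·m clockwise.
Total clockwise load moment = 1716 N·m.
The cable tension T acts at 3.9 m; only its component perpendicular to the boom, T sinθ, produces torque. sinθ = h/√(h²+d²) = 3.9/√(3.9²+3.9²) = 0.7071.
Setting net torque to zero: T × 3.9 × 0.7071 = 1716 → T = 1716 / 2.758 = 622 N.

T ≈ 622 N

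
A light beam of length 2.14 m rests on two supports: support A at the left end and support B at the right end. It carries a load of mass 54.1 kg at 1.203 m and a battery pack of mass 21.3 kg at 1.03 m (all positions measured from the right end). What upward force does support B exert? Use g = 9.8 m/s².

Take moments about support A.
Load: 54.1 × 9.8 = 530.2 N down at 1.203 m → arm 0.937 m, τ = 530.2 × 0.937 = 496.8 N·m clockwise.
Battery pack: 21.3 × 9.8 = 208.7 N down at 1.03 m → arm 1.11 m, τ = 208.7 × 1.11 = 231.7 N·m clockwise.
Net load moment about support A = 728.5 N·m clockwise.
Reaction R at support B is upward at 0 m, arm 2.14 m → moment R × 2.14 counterclockwise.
Στ = 0 ⇒ R × 2.14 = 728.5 ⇒ R = 340 N.

R_B ≈ 340 N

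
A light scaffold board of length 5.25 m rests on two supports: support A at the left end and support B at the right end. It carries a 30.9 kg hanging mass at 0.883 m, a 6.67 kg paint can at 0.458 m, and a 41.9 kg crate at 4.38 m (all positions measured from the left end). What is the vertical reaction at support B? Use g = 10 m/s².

Taking torques about support A:
Hanging mass: 30.9 × 10 = 309 N down at 0.883 m → arm 0.883 m, τ = 309 × 0.883 = 272.8 N·m clockwise.
Paint can: 6.67 × 10 = 66.7 N down at 0.458 m → arm 0.458 m, τ = 66.7 × 0.458 = 30.55 N·m clockwise.
Crate: 41.9 × 10 = 419 N down at 4.38 m → arm 4.38 m, τ = 419 × 4.38 = 1835 N·m clockwise.
Net load moment about support A = 2138 N·m clockwise.
Reaction R at support B is upward at 5.25 m, arm 5.25 m → moment R × 5.25 counterclockwise.
Balancing moments: R × 5.25 = 2138, giving R = 407 N.

R_B ≈ 407 N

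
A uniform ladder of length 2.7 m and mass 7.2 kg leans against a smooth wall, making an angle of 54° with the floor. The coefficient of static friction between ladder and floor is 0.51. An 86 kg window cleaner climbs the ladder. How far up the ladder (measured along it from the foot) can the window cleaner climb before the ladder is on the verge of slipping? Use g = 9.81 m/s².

Take moments about the foot of the ladder.
Ladder weight 7.2×9.81 = 70.63 N acts at 1.35 m along the ladder; its horizontal arm is 1.35·cos54° = 0.7935 m → τ = 56.04 N·m clockwise.
Window cleaner weight 86×9.81 = 843.7 N at distance d → arm d·cos54° → τ = 843.7·d·0.5878 clockwise.
Wall normal N at the top has arm L sinθ = 2.184 m counterclockwise, so Στ = 0 gives N·2.184 = 56.04 + 495.9·d.
ΣFy = 0 ⇒ N_floor = 914.3 N, so the maximum friction is μ_s·N_floor = 0.51×914.3 = 466.3 N. ΣFx = 0 ⇒ N_wall = f, so at the slipping point N = 466.3 N.
Substituting: 466.3×2.184 = 56.04 + 495.9·d ⇒ d = (1018 − 56.04) / 495.9 = 1.94 m.

d ≈ 1.94 m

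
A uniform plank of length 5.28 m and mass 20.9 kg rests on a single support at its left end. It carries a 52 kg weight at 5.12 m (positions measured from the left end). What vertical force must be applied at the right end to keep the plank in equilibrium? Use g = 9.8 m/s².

Taking torques about the left end:
Beam weight: 20.9 × 9.8 = 204.8 N down at 2.64 m → arm 2.64 m, τ = 204.8 × 2.64 = 540.7 N·m clockwise.
Weight: 52 × 9.8 = 509.6 N down at 5.12 m → arm 5.12 m, τ = 509.6 × 5.12 = 2609 N·m clockwise.
Net moment of the loads = 3150 N·m clockwise.
The upward force F acts at the right end, arm 5.28 m, giving F × 5.28 counterclockwise.
For rotational equilibrium, F × 5.28 = 3150, so F = 3150 / 5.28 = 597 N.

F ≈ 597 N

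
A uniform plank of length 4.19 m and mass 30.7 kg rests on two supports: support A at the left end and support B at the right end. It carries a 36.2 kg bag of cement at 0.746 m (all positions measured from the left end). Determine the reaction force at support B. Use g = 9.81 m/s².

R_B ≈ 214 N

Choose support A as the axis so its reaction then has zero moment arm.
Beam weight: 30.7 × 9.81 = 301.2 N down at 2.095 m → arm 2.095 m, τ = 301.2 × 2.095 = 631 N·m clockwise.
Bag of cement: 36.2 × 9.81 = 355.1 N down at 0.746 m → arm 0.746 m, τ = 355.1 × 0.746 = 264.9 N·m clockwise.
Net load moment about support A = 895.9 N·m clockwise.
Reaction R at support B is upward at 4.19 m, arm 4.19 m → moment R × 4.19 counterclockwise.
Setting net torque to zero: R × 4.19 = 895.9 → R = 214 N.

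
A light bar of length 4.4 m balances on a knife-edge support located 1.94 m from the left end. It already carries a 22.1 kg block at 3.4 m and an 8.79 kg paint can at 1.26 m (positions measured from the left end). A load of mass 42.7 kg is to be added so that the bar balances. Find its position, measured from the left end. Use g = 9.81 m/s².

x ≈ 1.32 m from the left end

Sum moments about the knife-edge support (at 1.94 m from the left end) (the support reaction has zero arm there).
Block: 22.1 × 9.81 = 216.8 N down at 3.4 m → arm 1.46 m, τ = 216.8 × 1.46 = 316.5 N·m clockwise.
Paint can: 8.79 × 9.81 = 86.23 N down at 1.26 m → arm 0.68 m, τ = 86.23 × 0.68 = 58.64 N·m counterclockwise.
Net moment of existing loads = 257.9 N·m clockwise.
The load weighs 42.7 × 9.81 = 418.9 N and must supply an equal counterclockwise moment, so its lever arm about the knife-edge support is 257.9 / 418.9 = 0.616 m.
That puts it at 1.94 − 0.616 = 1.32 m from the left end.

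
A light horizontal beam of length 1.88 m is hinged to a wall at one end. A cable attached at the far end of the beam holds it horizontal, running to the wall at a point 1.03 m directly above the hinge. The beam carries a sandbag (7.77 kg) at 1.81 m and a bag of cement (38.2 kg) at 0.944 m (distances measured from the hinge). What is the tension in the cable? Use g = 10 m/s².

T ≈ 555 N

About the hinge:
Sandbag: 7.77 × 10 = 77.7 N down at 1.81 m → arm 1.81 m, τ = 77.7 × 1.81 = 140.6 N·m clockwise.
Bag of cement: 38.2 × 10 = 382 N down at 0.944 m → arm 0.944 m, τ = 382 × 0.944 = 360.6 N·m clockwise.
Total clockwise load moment = 501.2 N·m.
The cable tension T acts at 1.88 m; only its component perpendicular to the beam, T sinθ, produces torque. sinθ = h/√(h²+d²) = 1.03/√(1.03²+1.88²) = 0.4805.
Setting net torque to zero: T × 1.88 × 0.4805 = 501.2 → T = 501.2 / 0.9033 = 555 N.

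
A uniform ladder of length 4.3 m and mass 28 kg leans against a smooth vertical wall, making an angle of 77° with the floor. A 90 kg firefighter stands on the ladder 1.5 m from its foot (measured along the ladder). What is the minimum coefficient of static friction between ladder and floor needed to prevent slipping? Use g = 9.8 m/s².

μ_min ≈ 0.0888

Taking torques about the foot of the ladder:
Ladder weight 28×9.8 = 274.4 N acts at 2.15 m along the ladder; its horizontal arm is 2.15·cos77° = 0.4836 m → τ = 132.7 N·m clockwise.
Firefighter: 90×9.8 = 882 N at 1.5 m → arm 0.3374 m → τ = 297.6 N·m clockwise.
Wall normal N acts horizontally at the top; its moment arm is the height L sinθ = 4.3·sin77° = 4.19 m, counterclockwise.
For rotational equilibrium, N × 4.19 = 430.3, so N = 102.7 N.
ΣFx = 0 ⇒ f = N_wall = 102.7 N. ΣFy = 0 ⇒ N_floor = 1156 N.
μ_min = f / N_floor = 102.7 / 1156 = 0.0888.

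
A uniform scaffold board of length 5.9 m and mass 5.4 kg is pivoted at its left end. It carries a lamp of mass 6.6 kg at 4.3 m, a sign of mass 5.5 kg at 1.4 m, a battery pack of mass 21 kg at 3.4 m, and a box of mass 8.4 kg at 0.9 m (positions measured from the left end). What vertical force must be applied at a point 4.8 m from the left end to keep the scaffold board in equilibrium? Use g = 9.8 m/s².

Take moments about the left end.
Beam weight: 5.4 × 9.8 = 52.92 N down at 2.95 m → arm 2.95 m, τ = 52.92 × 2.95 = 156.1 N·m clockwise.
Lamp: 6.6 × 9.8 = 64.68 N down at 4.3 m → arm 4.3 m, τ = 64.68 × 4.3 = 278.1 N·m clockwise.
Sign: 5.5 × 9.8 = 53.9 N down at 1.4 m → arm 1.4 m, τ = 53.9 × 1.4 = 75.46 N·m clockwise.
Battery pack: 21 × 9.8 = 205.8 N down at 3.4 m → arm 3.4 m, τ = 205.8 × 3.4 = 699.7 N·m clockwise.
Box: 8.4 × 9.8 = 82.32 N down at 0.9 m → arm 0.9 m, τ = 82.32 × 0.9 = 74.09 N·m clockwise.
Net moment of the loads = 1283 N·m clockwise.
The upward force F acts at a point 4.8 m from the left end, arm 4.8 m, giving F × 4.8 counterclockwise.
Setting net torque to zero: F × 4.8 = 1283 → F = 1283 / 4.8 = 267 N.

F ≈ 267 N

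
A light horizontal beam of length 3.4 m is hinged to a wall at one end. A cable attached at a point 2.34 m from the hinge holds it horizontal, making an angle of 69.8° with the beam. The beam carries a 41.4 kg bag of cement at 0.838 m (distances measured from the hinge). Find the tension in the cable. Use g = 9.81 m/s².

T ≈ 155 N

Taking torques about the hinge:
Bag of cement: 41.4 × 9.81 = 406.1 N down at 0.838 m → arm 0.838 m, τ = 406.1 × 0.838 = 340.3 N·m clockwise.
Total clockwise load moment = 340.3 N·m.
The cable tension T acts at 2.34 m; only its component perpendicular to the beam, T sinθ, produces torque. sin 69.8° = 0.9385.
Στ = 0 ⇒ T × 2.34 × 0.9385 = 340.3 ⇒ T = 340.3 / 2.196 = 155 N.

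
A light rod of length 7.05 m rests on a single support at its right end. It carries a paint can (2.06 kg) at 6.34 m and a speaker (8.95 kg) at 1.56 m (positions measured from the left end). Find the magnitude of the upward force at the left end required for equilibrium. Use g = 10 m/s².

Taking torques about the right end:
Paint can: 2.06 × 10 = 20.6 N down at 6.34 m → arm 0.71 m, τ = 20.6 × 0.71 = 14.63 N·m counterclockwise.
Speaker: 8.95 × 10 = 89.5 N down at 1.56 m → arm 5.49 m, τ = 89.5 × 5.49 = 491.4 N·m counterclockwise.
Net moment of the loads = 506 N·m counterclockwise.
The upward force F acts at the left end, arm 7.05 m, giving F × 7.05 clockwise.
For rotational equilibrium, F × 7.05 = 506, so F = 506 / 7.05 = 71.8 N.

F ≈ 71.8 N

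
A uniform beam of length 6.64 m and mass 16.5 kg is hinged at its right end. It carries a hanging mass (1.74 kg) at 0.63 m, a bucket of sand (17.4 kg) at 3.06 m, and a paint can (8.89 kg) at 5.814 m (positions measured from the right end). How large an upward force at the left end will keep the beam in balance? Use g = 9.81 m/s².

About the right end:
Beam weight: 16.5 × 9.81 = 161.9 N down at 3.32 m → arm 3.32 m, τ = 161.9 × 3.32 = 537.5 N·m counterclockwise.
Hanging mass: 1.74 × 9.81 = 17.07 N down at 0.63 m → arm 0.63 m, τ = 17.07 × 0.63 = 10.75 N·m counterclockwise.
Bucket of sand: 17.4 × 9.81 = 170.7 N down at 3.06 m → arm 3.06 m, τ = 170.7 × 3.06 = 522.3 N·m counterclockwise.
Paint can: 8.89 × 9.81 = 87.21 N down at 5.814 m → arm 5.814 m, τ = 87.21 × 5.814 = 507 N·m counterclockwise.
Net moment of the loads = 1578 N·m counterclockwise.
The upward force F acts at the left end, arm 6.64 m, giving F × 6.64 clockwise.
Στ = 0 ⇒ F × 6.64 = 1578 ⇒ F = 1578 / 6.64 = 238 N.

F ≈ 238 N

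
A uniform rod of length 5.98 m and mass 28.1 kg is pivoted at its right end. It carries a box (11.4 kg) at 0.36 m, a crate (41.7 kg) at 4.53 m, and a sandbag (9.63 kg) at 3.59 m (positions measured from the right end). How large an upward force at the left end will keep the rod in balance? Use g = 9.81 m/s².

Choose the right end as the axis so the unknown pivot reaction has zero arm there.
Beam weight: 28.1 × 9.81 = 275.7 N down at 2.99 m → arm 2.99 m, τ = 275.7 × 2.99 = 824.3 N·m counterclockwise.
Box: 11.4 × 9.81 = 111.8 N down at 0.36 m → arm 0.36 m, τ = 111.8 × 0.36 = 40.25 N·m counterclockwise.
Crate: 41.7 × 9.81 = 409.1 N down at 4.53 m → arm 4.53 m, τ = 409.1 × 4.53 = 1853 N·m counterclockwise.
Sandbag: 9.63 × 9.81 = 94.47 N down at 3.59 m → arm 3.59 m, τ = 94.47 × 3.59 = 339.1 N·m counterclockwise.
Net moment of the loads = 3057 N·m counterclockwise.
The upward force F acts at the left end, arm 5.98 m, giving F × 5.98 clockwise.
Στ = 0 ⇒ F × 5.98 = 3057 ⇒ F = 3057 / 5.98 = 511 N.

F ≈ 511 N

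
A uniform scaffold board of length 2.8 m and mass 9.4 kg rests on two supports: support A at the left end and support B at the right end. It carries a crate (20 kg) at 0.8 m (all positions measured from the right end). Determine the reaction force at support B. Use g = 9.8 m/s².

Taking torques about support A:
Beam weight: 9.4 × 9.8 = 92.12 N down at 1.4 m → arm 1.4 m, τ = 92.12 × 1.4 = 129 N·m clockwise.
Crate: 20 × 9.8 = 196 N down at 0.8 m → arm 2 m, τ = 196 × 2 = 392 N·m clockwise.
Net load moment about support A = 521 N·m clockwise.
Reaction R at support B is upward at 0 m, arm 2.8 m → moment R × 2.8 counterclockwise.
Στ = 0 ⇒ R × 2.8 = 521 ⇒ R = 186 N.

R_B ≈ 186 N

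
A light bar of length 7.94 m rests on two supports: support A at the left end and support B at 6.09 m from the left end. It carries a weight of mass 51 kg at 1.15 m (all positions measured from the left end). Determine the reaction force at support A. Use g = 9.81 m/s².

R_A ≈ 406 N

About support B:
Weight: 51 × 9.81 = 500.3 N down at 1.15 m → arm 4.94 m, τ = 500.3 × 4.94 = 2471 N·m counterclockwise.
Net load moment about support B = 2471 N·m counterclockwise.
Reaction R at support A is upward at 0 m, arm 6.09 m → moment R × 6.09 clockwise.
Στ = 0 ⇒ R × 6.09 = 2471 ⇒ R = 406 N.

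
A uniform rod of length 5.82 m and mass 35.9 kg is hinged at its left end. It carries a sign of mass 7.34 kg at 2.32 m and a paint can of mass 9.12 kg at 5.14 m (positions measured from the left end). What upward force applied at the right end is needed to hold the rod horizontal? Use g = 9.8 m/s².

F ≈ 284 N

Taking torques about the left end:
Beam weight: 35.9 × 9.8 = 351.8 N down at 2.91 m → arm 2.91 m, τ = 351.8 × 2.91 = 1024 N·m clockwise.
Sign: 7.34 × 9.8 = 71.93 N down at 2.32 m → arm 2.32 m, τ = 71.93 × 2.32 = 166.9 N·m clockwise.
Paint can: 9.12 × 9.8 = 89.38 N down at 5.14 m → arm 5.14 m, τ = 89.38 × 5.14 = 459.4 N·m clockwise.
Net moment of the loads = 1650 N·m clockwise.
The upward force F acts at the right end, arm 5.82 m, giving F × 5.82 counterclockwise.
Balancing moments: F × 5.82 = 1650, giving F = 1650 / 5.82 = 284 N.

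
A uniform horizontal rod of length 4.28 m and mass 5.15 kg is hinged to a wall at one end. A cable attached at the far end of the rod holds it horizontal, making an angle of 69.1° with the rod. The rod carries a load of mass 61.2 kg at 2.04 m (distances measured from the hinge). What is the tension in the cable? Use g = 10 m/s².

Taking torques about the hinge:
Beam weight: 5.15 × 10 = 51.5 N down at 2.14 m → arm 2.14 m, τ = 51.5 × 2.14 = 110.2 N·m clockwise.
Load: 61.2 × 10 = 612 N down at 2.04 m → arm 2.04 m, τ = 612 × 2.04 = 1248 N·m clockwise.
Total clockwise load moment = 1358 N·m.
The cable tension T acts at 4.28 m; only its component perpendicular to the rod, T sinθ, produces torque. sin 69.1° = 0.9342.
Balancing moments: T × 4.28 × 0.9342 = 1358, giving T = 1358 / 3.998 = 340 N.

T ≈ 340 N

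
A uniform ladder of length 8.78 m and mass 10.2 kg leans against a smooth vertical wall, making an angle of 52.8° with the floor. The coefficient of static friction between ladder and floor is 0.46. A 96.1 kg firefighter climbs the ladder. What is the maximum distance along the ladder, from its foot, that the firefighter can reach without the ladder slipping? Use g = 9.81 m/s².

d ≈ 5.42 m

Taking torques about the foot of the ladder:
Ladder weight 10.2×9.81 = 100.1 N acts at 4.39 m along the ladder; its horizontal arm is 4.39·cos52.8° = 2.654 m → τ = 265.7 N·m clockwise.
Firefighter weight 96.1×9.81 = 942.7 N at distance d → arm d·cos52.8° → τ = 942.7·d·0.6046 clockwise.
Wall normal N at the top has arm L sinθ = 6.994 m counterclockwise, so Στ = 0 gives N·6.994 = 265.7 + 570·d.
ΣFy = 0 ⇒ N_floor = 1043 N, so the maximum friction is μ_s·N_floor = 0.46×1043 = 479.8 N. ΣFx = 0 ⇒ N_wall = f, so at the slipping point N = 479.8 N.
Substituting: 479.8×6.994 = 265.7 + 570·d ⇒ d = (3356 − 265.7) / 570 = 5.42 m.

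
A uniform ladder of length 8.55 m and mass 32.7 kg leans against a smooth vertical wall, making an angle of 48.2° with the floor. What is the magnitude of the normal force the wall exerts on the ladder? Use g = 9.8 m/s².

Taking torques about the foot of the ladder:
Ladder weight 32.7×9.8 = 320.5 N acts at 4.275 m along the ladder; its horizontal arm is 4.275·cos48.2° = 2.849 m → τ = 913.1 N·m clockwise.
Wall normal N acts horizontally at the top; its moment arm is the height L sinθ = 8.55·sin48.2° = 6.374 m, counterclockwise.
For rotational equilibrium, N × 6.374 = 913.1, so N = 143 N.

N_wall ≈ 143 N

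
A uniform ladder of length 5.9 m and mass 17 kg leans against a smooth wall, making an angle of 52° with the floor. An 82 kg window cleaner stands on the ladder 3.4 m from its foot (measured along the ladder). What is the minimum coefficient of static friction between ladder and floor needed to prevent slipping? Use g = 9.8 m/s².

Sum moments about the foot of the ladder (the floor normal and friction both act there and drop out).
Ladder weight 17×9.8 = 166.6 N acts at 2.95 m along the ladder; its horizontal arm is 2.95·cos52° = 1.816 m → τ = 302.5 N·m clockwise.
Window cleaner: 82×9.8 = 803.6 N at 3.4 m → arm 2.093 m → τ = 1682 N·m clockwise.
Wall normal N acts horizontally at the top; its moment arm is the height L sinθ = 5.9·sin52° = 4.649 m, counterclockwise.
Στ = 0 ⇒ N × 4.649 = 1984 ⇒ N = 426.8 N.
ΣFx = 0 ⇒ f = N_wall = 426.8 N. ΣFy = 0 ⇒ N_floor = 970.2 N.
μ_min = f / N_floor = 426.8 / 970.2 = 0.44.

μ_min ≈ 0.44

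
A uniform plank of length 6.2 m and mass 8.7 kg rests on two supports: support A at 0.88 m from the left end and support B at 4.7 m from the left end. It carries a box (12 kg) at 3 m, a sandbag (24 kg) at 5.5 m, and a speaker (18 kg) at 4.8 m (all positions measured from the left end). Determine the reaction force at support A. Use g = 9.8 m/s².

R_A ≈ 34.2 N

Taking torques about support B:
Beam weight: 8.7 × 9.8 = 85.26 N down at 3.1 m → arm 1.6 m, τ = 85.26 × 1.6 = 136.4 N·m counterclockwise.
Box: 12 × 9.8 = 117.6 N down at 3 m → arm 1.7 m, τ = 117.6 × 1.7 = 199.9 N·m counterclockwise.
Sandbag: 24 × 9.8 = 235.2 N down at 5.5 m → arm 0.8 m, τ = 235.2 × 0.8 = 188.2 N·m clockwise.
Speaker: 18 × 9.8 = 176.4 N down at 4.8 m → arm 0.1 m, τ = 176.4 × 0.1 = 17.64 N·m clockwise.
Net load moment about support B = 130.5 N·m counterclockwise.
Reaction R at support A is upward at 0.88 m, arm 3.82 m → moment R × 3.82 clockwise.
For rotational equilibrium, R × 3.82 = 130.5, so R = 34.2 N.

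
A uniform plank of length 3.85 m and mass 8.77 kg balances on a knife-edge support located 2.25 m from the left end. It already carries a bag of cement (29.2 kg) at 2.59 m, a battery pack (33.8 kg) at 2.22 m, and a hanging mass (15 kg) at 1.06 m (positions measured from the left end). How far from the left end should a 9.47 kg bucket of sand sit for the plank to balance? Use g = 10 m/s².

About the knife-edge support (at 2.25 m from the left end):
Beam weight: 8.77 × 10 = 87.7 N down at 1.925 m → arm 0.325 m, τ = 87.7 × 0.325 = 28.5 N·m counterclockwise.
Bag of cement: 29.2 × 10 = 292 N down at 2.59 m → arm 0.34 m, τ = 292 × 0.34 = 99.28 N·m clockwise.
Battery pack: 33.8 × 10 = 338 N down at 2.22 m → arm 0.03 m, τ = 338 × 0.03 = 10.14 N·m counterclockwise.
Hanging mass: 15 × 10 = 150 N down at 1.06 m → arm 1.19 m, τ = 150 × 1.19 = 178.5 N·m counterclockwise.
Net moment of existing loads = 117.9 N·m counterclockwise.
The bucket of sand weighs 9.47 × 10 = 94.7 N and must supply an equal clockwise moment, so its lever arm about the knife-edge support is 117.9 / 94.7 = 1.24 m.
That puts it at 2.25 + 1.24 = 3.49 m from the left end.

x ≈ 3.49 m from the left end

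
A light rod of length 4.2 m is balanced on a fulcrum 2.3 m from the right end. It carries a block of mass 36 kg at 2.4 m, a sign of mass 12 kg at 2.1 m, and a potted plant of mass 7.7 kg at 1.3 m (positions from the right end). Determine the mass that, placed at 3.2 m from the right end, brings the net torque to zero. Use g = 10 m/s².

Sum moments about the fulcrum (at 2.3 m from the right end) (the support reaction has zero arm there).
Block: 36 × 10 = 360 N down at 2.4 m → arm 0.1 m, τ = 360 × 0.1 = 36 N·m counterclockwise.
Sign: 12 × 10 = 120 N down at 2.1 m → arm 0.2 m, τ = 120 × 0.2 = 24 N·m clockwise.
Potted plant: 7.7 × 10 = 77 N down at 1.3 m → arm 1 m, τ = 77 × 1 = 77 N·m clockwise.
Net moment of known loads = 65 N·m clockwise.
An unknown mass m at 3.2 m has arm 0.9 m; its moment is m·g·0.9 counterclockwise.
Setting net torque to zero: m × 10 × 0.9 = 65 → m = 65 / (10 × 0.9) = 7.22 kg.

m ≈ 7.22 kg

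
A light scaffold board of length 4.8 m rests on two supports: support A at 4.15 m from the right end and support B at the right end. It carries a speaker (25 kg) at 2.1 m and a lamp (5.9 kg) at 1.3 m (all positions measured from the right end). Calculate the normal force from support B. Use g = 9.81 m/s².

R_B ≈ 161 N

Sum moments about support A (its reaction then has zero moment arm).
Speaker: 25 × 9.81 = 245.2 N down at 2.1 m → arm 2.05 m, τ = 245.2 × 2.05 = 502.7 N·m clockwise.
Lamp: 5.9 × 9.81 = 57.88 N down at 1.3 m → arm 2.85 m, τ = 57.88 × 2.85 = 165 N·m clockwise.
Net load moment about support A = 667.7 N·m clockwise.
Reaction R at support B is upward at 0 m, arm 4.15 m → moment R × 4.15 counterclockwise.
For rotational equilibrium, R × 4.15 = 667.7, so R = 161 N.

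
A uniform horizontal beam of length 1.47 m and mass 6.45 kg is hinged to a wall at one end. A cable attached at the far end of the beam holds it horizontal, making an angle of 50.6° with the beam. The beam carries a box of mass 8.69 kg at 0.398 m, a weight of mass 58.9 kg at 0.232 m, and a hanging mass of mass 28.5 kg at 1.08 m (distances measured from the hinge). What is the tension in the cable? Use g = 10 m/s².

Take moments about the hinge.
Beam weight: 6.45 × 10 = 64.5 N down at 0.735 m → arm 0.735 m, τ = 64.5 × 0.735 = 47.41 N·m clockwise.
Box: 8.69 × 10 = 86.9 N down at 0.398 m → arm 0.398 m, τ = 86.9 × 0.398 = 34.59 N·m clockwise.
Weight: 58.9 × 10 = 589 N down at 0.232 m → arm 0.232 m, τ = 589 × 0.232 = 136.6 N·m clockwise.
Hanging mass: 28.5 × 10 = 285 N down at 1.08 m → arm 1.08 m, τ = 285 × 1.08 = 307.8 N·m clockwise.
Total clockwise load moment = 526.4 N·m.
The cable tension T acts at 1.47 m; only its component perpendicular to the beam, T sinθ, produces torque. sin 50.6° = 0.7727.
Στ = 0 ⇒ T × 1.47 × 0.7727 = 526.4 ⇒ T = 526.4 / 1.136 = 463 N.

T ≈ 463 N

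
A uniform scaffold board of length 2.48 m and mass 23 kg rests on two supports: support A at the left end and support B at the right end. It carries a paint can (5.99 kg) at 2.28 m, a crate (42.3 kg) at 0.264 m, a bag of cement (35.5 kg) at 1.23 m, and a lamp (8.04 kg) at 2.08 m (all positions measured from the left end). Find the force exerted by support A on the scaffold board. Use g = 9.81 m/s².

R_A ≈ 677 N

Taking torques about support B:
Beam weight: 23 × 9.81 = 225.6 N down at 1.24 m → arm 1.24 m, τ = 225.6 × 1.24 = 279.7 N·m counterclockwise.
Paint can: 5.99 × 9.81 = 58.76 N down at 2.28 m → arm 0.2 m, τ = 58.76 × 0.2 = 11.75 N·m counterclockwise.
Crate: 42.3 × 9.81 = 415 N down at 0.264 m → arm 2.216 m, τ = 415 × 2.216 = 919.6 N·m counterclockwise.
Bag of cement: 35.5 × 9.81 = 348.3 N down at 1.23 m → arm 1.25 m, τ = 348.3 × 1.25 = 435.4 N·m counterclockwise.
Lamp: 8.04 × 9.81 = 78.87 N down at 2.08 m → arm 0.4 m, τ = 78.87 × 0.4 = 31.55 N·m counterclockwise.
Net load moment about support B = 1678 N·m counterclockwise.
Reaction R at support A is upward at 0 m, arm 2.48 m → moment R × 2.48 clockwise.
For rotational equilibrium, R × 2.48 = 1678, so R = 677 N.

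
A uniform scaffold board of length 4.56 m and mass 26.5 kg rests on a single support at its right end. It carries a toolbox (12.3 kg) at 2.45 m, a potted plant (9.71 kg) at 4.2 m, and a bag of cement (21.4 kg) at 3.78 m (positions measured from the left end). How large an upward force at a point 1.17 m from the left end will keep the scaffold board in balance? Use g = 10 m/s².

F ≈ 314 N

Choose the right end as the axis so the unknown pivot reaction has zero arm there.
Beam weight: 26.5 × 10 = 265 N down at 2.28 m → arm 2.28 m, τ = 265 × 2.28 = 604.2 N·m counterclockwise.
Toolbox: 12.3 × 10 = 123 N down at 2.45 m → arm 2.11 m, τ = 123 × 2.11 = 259.5 N·m counterclockwise.
Potted plant: 9.71 × 10 = 97.1 N down at 4.2 m → arm 0.36 m, τ = 97.1 × 0.36 = 34.96 N·m counterclockwise.
Bag of cement: 21.4 × 10 = 214 N down at 3.78 m → arm 0.78 m, τ = 214 × 0.78 = 166.9 N·m counterclockwise.
Net moment of the loads = 1066 N·m counterclockwise.
The upward force F acts at a point 1.17 m from the left end, arm 3.39 m, giving F × 3.39 clockwise.
Στ = 0 ⇒ F × 3.39 = 1066 ⇒ F = 1066 / 3.39 = 314 N.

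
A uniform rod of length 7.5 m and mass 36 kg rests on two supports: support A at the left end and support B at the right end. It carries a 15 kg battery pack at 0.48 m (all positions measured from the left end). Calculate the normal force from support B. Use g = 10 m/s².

R_B ≈ 190 N

Take moments about support A.
Beam weight: 36 × 10 = 360 N down at 3.75 m → arm 3.75 m, τ = 360 × 3.75 = 1350 N·m clockwise.
Battery pack: 15 × 10 = 150 N down at 0.48 m → arm 0.48 m, τ = 150 × 0.48 = 72 N·m clockwise.
Net load moment about support A = 1422 N·m clockwise.
Reaction R at support B is upward at 7.5 m, arm 7.5 m → moment R × 7.5 counterclockwise.
Στ = 0 ⇒ R × 7.5 = 1422 ⇒ R = 190 N.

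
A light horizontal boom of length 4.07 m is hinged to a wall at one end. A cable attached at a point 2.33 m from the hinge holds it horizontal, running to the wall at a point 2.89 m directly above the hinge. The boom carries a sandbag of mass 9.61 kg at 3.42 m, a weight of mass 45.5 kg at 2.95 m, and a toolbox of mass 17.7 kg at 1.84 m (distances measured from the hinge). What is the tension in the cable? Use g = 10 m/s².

Sum moments about the hinge (the unknown hinge reaction has zero arm there).
Sandbag: 9.61 × 10 = 96.1 N down at 3.42 m → arm 3.42 m, τ = 96.1 × 3.42 = 328.7 N·m clockwise.
Weight: 45.5 × 10 = 455 N down at 2.95 m → arm 2.95 m, τ = 455 × 2.95 = 1342 N·m clockwise.
Toolbox: 17.7 × 10 = 177 N down at 1.84 m → arm 1.84 m, τ = 177 × 1.84 = 325.7 N·m clockwise.
Total clockwise load moment = 1996 N·m.
The cable tension T acts at 2.33 m; only its component perpendicular to the boom, T sinθ, produces torque. sinθ = h/√(h²+d²) = 2.89/√(2.89²+2.33²) = 0.7785.
Στ = 0 ⇒ T × 2.33 × 0.7785 = 1996 ⇒ T = 1996 / 1.814 = 1100 N.

T ≈ 1100 N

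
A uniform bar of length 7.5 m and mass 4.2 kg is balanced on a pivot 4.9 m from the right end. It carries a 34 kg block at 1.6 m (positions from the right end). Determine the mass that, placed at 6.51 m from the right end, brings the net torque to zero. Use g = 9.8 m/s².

m ≈ 72.7 kg

About the pivot (at 4.9 m from the right end):
Beam weight: 4.2 × 9.8 = 41.16 N down at 3.75 m → arm 1.15 m, τ = 41.16 × 1.15 = 47.33 N·m clockwise.
Block: 34 × 9.8 = 333.2 N down at 1.6 m → arm 3.3 m, τ = 333.2 × 3.3 = 1100 N·m clockwise.
Net moment of known loads = 1147 N·m clockwise.
An unknown mass m at 6.51 m has arm 1.61 m; its moment is m·g·1.61 counterclockwise.
For rotational equilibrium, m × 9.8 × 1.61 = 1147, so m = 1147 / (9.8 × 1.61) = 72.7 kg.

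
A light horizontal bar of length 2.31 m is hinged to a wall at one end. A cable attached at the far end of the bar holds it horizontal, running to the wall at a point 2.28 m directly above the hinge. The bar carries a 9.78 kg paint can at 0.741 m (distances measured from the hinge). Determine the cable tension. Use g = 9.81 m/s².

Take moments about the hinge.
Paint can: 9.78 × 9.81 = 95.94 N down at 0.741 m → arm 0.741 m, τ = 95.94 × 0.741 = 71.09 N·m clockwise.
Total clockwise load moment = 71.09 N·m.
The cable tension T acts at 2.31 m; only its component perpendicular to the bar, T sinθ, produces torque. sinθ = h/√(h²+d²) = 2.28/√(2.28²+2.31²) = 0.7025.
Setting net torque to zero: T × 2.31 × 0.7025 = 71.09 → T = 71.09 / 1.623 = 43.8 N.

T ≈ 43.8 N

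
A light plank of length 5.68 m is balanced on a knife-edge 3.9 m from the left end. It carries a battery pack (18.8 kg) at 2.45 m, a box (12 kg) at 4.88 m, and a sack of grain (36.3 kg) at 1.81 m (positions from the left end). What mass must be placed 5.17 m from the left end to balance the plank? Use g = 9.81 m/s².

Choose the knife-edge (at 3.9 m from the left end) as the axis so the support reaction has zero arm there.
Battery pack: 18.8 × 9.81 = 184.4 N down at 2.45 m → arm 1.45 m, τ = 184.4 × 1.45 = 267.4 N·m counterclockwise.
Box: 12 × 9.81 = 117.7 N down at 4.88 m → arm 0.98 m, τ = 117.7 × 0.98 = 115.3 N·m clockwise.
Sack of grain: 36.3 × 9.81 = 356.1 N down at 1.81 m → arm 2.09 m, τ = 356.1 × 2.09 = 744.2 N·m counterclockwise.
Net moment of known loads = 896.3 N·m counterclockwise.
An unknown mass m at 5.17 m has arm 1.27 m; its moment is m·g·1.27 clockwise.
Balancing moments: m × 9.81 × 1.27 = 896.3, giving m = 896.3 / (9.81 × 1.27) = 71.9 kg.

m ≈ 71.9 kg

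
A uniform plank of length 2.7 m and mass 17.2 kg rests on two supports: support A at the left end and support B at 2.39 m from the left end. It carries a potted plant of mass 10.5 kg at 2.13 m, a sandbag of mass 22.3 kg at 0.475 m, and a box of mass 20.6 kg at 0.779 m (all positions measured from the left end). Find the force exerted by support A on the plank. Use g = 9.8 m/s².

R_A ≈ 396 N

Choose support B as the axis so its reaction then has zero moment arm.
Beam weight: 17.2 × 9.8 = 168.6 N down at 1.35 m → arm 1.04 m, τ = 168.6 × 1.04 = 175.3 N·m counterclockwise.
Potted plant: 10.5 × 9.8 = 102.9 N down at 2.13 m → arm 0.26 m, τ = 102.9 × 0.26 = 26.75 N·m counterclockwise.
Sandbag: 22.3 × 9.8 = 218.5 N down at 0.475 m → arm 1.915 m, τ = 218.5 × 1.915 = 418.4 N·m counterclockwise.
Box: 20.6 × 9.8 = 201.9 N down at 0.779 m → arm 1.611 m, τ = 201.9 × 1.611 = 325.3 N·m counterclockwise.
Net load moment about support B = 945.8 N·m counterclockwise.
Reaction R at support A is upward at 0 m, arm 2.39 m → moment R × 2.39 clockwise.
Στ = 0 ⇒ R × 2.39 = 945.8 ⇒ R = 396 N.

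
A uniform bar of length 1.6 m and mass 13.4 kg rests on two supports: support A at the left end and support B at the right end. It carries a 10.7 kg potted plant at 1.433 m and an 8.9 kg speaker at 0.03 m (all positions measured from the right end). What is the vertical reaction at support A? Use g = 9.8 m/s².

Sum moments about support B (its reaction then has zero moment arm).
Beam weight: 13.4 × 9.8 = 131.3 N down at 0.8 m → arm 0.8 m, τ = 131.3 × 0.8 = 105 N·m counterclockwise.
Potted plant: 10.7 × 9.8 = 104.9 N down at 1.433 m → arm 1.433 m, τ = 104.9 × 1.433 = 150.3 N·m counterclockwise.
Speaker: 8.9 × 9.8 = 87.22 N down at 0.03 m → arm 0.03 m, τ = 87.22 × 0.03 = 2.617 N·m counterclockwise.
Net load moment about support B = 257.9 N·m counterclockwise.
Reaction R at support A is upward at 1.6 m, arm 1.6 m → moment R × 1.6 clockwise.
Στ = 0 ⇒ R × 1.6 = 257.9 ⇒ R = 161 N.

R_A ≈ 161 N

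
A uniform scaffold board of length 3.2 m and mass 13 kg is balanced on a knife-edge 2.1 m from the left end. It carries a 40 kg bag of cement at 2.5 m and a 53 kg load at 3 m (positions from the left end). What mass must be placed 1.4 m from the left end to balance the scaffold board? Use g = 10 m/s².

m ≈ 81.7 kg

Sum moments about the knife-edge (at 2.1 m from the left end) (the support reaction has zero arm there).
Beam weight: 13 × 10 = 130 N down at 1.6 m → arm 0.5 m, τ = 130 × 0.5 = 65 N·m counterclockwise.
Bag of cement: 40 × 10 = 400 N down at 2.5 m → arm 0.4 m, τ = 400 × 0.4 = 160 N·m clockwise.
Load: 53 × 10 = 530 N down at 3 m → arm 0.9 m, τ = 530 × 0.9 = 477 N·m clockwise.
Net moment of known loads = 572 N·m clockwise.
An unknown mass m at 1.4 m has arm 0.7 m; its moment is m·g·0.7 counterclockwise.
Setting net torque to zero: m × 10 × 0.7 = 572 → m = 572 / (10 × 0.7) = 81.7 kg.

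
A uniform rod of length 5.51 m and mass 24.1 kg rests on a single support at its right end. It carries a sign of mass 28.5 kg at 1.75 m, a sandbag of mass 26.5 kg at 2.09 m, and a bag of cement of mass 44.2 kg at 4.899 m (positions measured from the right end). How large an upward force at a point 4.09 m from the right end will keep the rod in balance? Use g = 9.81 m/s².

Choose the right end as the axis so the unknown pivot reaction has zero arm there.
Beam weight: 24.1 × 9.81 = 236.4 N down at 2.755 m → arm 2.755 m, τ = 236.4 × 2.755 = 651.3 N·m counterclockwise.
Sign: 28.5 × 9.81 = 279.6 N down at 1.75 m → arm 1.75 m, τ = 279.6 × 1.75 = 489.3 N·m counterclockwise.
Sandbag: 26.5 × 9.81 = 260 N down at 2.09 m → arm 2.09 m, τ = 260 × 2.09 = 543.4 N·m counterclockwise.
Bag of cement: 44.2 × 9.81 = 433.6 N down at 4.899 m → arm 4.899 m, τ = 433.6 × 4.899 = 2124 N·m counterclockwise.
Net moment of the loads = 3808 N·m counterclockwise.
The upward force F acts at a point 4.09 m from the right end, arm 4.09 m, giving F × 4.09 clockwise.
Balancing moments: F × 4.09 = 3808, giving F = 3808 / 4.09 = 931 N.

F ≈ 931 N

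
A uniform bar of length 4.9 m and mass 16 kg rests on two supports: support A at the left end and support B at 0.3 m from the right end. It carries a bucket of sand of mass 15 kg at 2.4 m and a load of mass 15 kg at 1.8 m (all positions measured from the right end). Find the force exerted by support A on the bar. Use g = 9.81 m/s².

R_A ≈ 189 N

Sum moments about support B (its reaction then has zero moment arm).
Beam weight: 16 × 9.81 = 157 N down at 2.45 m → arm 2.15 m, τ = 157 × 2.15 = 337.6 N·m counterclockwise.
Bucket of sand: 15 × 9.81 = 147.2 N down at 2.4 m → arm 2.1 m, τ = 147.2 × 2.1 = 309.1 N·m counterclockwise.
Load: 15 × 9.81 = 147.2 N down at 1.8 m → arm 1.5 m, τ = 147.2 × 1.5 = 220.8 N·m counterclockwise.
Net load moment about support B = 867.5 N·m counterclockwise.
Reaction R at support A is upward at 4.9 m, arm 4.6 m → moment R × 4.6 clockwise.
Στ = 0 ⇒ R × 4.6 = 867.5 ⇒ R = 189 N.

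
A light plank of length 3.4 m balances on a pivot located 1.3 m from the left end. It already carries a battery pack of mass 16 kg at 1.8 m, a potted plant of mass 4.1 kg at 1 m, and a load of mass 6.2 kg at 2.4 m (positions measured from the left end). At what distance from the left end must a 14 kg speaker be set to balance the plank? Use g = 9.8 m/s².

Sum moments about the pivot (at 1.3 m from the left end) (the support reaction has zero arm there).
Battery pack: 16 × 9.8 = 156.8 N down at 1.8 m → arm 0.5 m, τ = 156.8 × 0.5 = 78.4 N·m clockwise.
Potted plant: 4.1 × 9.8 = 40.18 N down at 1 m → arm 0.3 m, τ = 40.18 × 0.3 = 12.05 N·m counterclockwise.
Load: 6.2 × 9.8 = 60.76 N down at 2.4 m → arm 1.1 m, τ = 60.76 × 1.1 = 66.84 N·m clockwise.
Net moment of existing loads = 133.2 N·m clockwise.
The speaker weighs 14 × 9.8 = 137.2 N and must supply an equal counterclockwise moment, so its lever arm about the pivot is 133.2 / 137.2 = 0.971 m.
That puts it at 1.3 − 0.971 = 0.329 m from the left end.

x ≈ 0.329 m from the left end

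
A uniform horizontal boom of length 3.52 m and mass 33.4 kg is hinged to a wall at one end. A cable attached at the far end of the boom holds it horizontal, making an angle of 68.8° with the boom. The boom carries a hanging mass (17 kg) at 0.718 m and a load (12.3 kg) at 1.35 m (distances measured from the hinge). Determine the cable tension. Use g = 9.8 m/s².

T ≈ 262 N

About the hinge:
Beam weight: 33.4 × 9.8 = 327.3 N down at 1.76 m → arm 1.76 m, τ = 327.3 × 1.76 = 576 N·m clockwise.
Hanging mass: 17 × 9.8 = 166.6 N down at 0.718 m → arm 0.718 m, τ = 166.6 × 0.718 = 119.6 N·m clockwise.
Load: 12.3 × 9.8 = 120.5 N down at 1.35 m → arm 1.35 m, τ = 120.5 × 1.35 = 162.7 N·m clockwise.
Total clockwise load moment = 858.3 N·m.
The cable tension T acts at 3.52 m; only its component perpendicular to the boom, T sinθ, produces torque. sin 68.8° = 0.9323.
Balancing moments: T × 3.52 × 0.9323 = 858.3, giving T = 858.3 / 3.282 = 262 N.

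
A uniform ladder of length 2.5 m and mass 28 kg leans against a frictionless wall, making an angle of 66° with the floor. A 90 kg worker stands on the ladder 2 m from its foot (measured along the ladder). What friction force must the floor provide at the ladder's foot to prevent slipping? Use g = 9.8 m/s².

Choose the foot of the ladder as the axis so the floor normal and friction both act there and drop out.
Ladder weight 28×9.8 = 274.4 N acts at 1.25 m along the ladder; its horizontal arm is 1.25·cos66° = 0.5084 m → τ = 139.5 N·m clockwise.
Worker: 90×9.8 = 882 N at 2 m → arm 0.8135 m → τ = 717.5 N·m clockwise.
Wall normal N acts horizontally at the top; its moment arm is the height L sinθ = 2.5·sin66° = 2.284 m, counterclockwise.
Balancing moments: N × 2.284 = 857, giving N = 375 N.
ΣFx = 0: friction at the foot balances the wall's push, so f = N_wall = 375 N.

f ≈ 375 N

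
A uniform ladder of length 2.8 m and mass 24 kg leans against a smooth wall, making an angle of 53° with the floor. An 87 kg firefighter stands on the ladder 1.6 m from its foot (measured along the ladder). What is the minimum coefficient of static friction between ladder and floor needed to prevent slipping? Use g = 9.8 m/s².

About the foot of the ladder:
Ladder weight 24×9.8 = 235.2 N acts at 1.4 m along the ladder; its horizontal arm is 1.4·cos53° = 0.8425 m → τ = 198.2 N·m clockwise.
Firefighter: 87×9.8 = 852.6 N at 1.6 m → arm 0.9629 m → τ = 821 N·m clockwise.
Wall normal N acts horizontally at the top; its moment arm is the height L sinθ = 2.8·sin53° = 2.236 m, counterclockwise.
Setting net torque to zero: N × 2.236 = 1019 → N = 455.7 N.
ΣFx = 0 ⇒ f = N_wall = 455.7 N. ΣFy = 0 ⇒ N_floor = 1088 N.
μ_min = f / N_floor = 455.7 / 1088 = 0.419.

μ_min ≈ 0.419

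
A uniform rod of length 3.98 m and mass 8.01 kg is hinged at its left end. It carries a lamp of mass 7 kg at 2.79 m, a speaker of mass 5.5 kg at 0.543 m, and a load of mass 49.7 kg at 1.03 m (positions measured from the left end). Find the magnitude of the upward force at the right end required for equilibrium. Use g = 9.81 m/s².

F ≈ 221 N

About the left end:
Beam weight: 8.01 × 9.81 = 78.58 N down at 1.99 m → arm 1.99 m, τ = 78.58 × 1.99 = 156.4 N·m clockwise.
Lamp: 7 × 9.81 = 68.67 N down at 2.79 m → arm 2.79 m, τ = 68.67 × 2.79 = 191.6 N·m clockwise.
Speaker: 5.5 × 9.81 = 53.96 N down at 0.543 m → arm 0.543 m, τ = 53.96 × 0.543 = 29.3 N·m clockwise.
Load: 49.7 × 9.81 = 487.6 N down at 1.03 m → arm 1.03 m, τ = 487.6 × 1.03 = 502.2 N·m clockwise.
Net moment of the loads = 879.5 N·m clockwise.
The upward force F acts at the right end, arm 3.98 m, giving F × 3.98 counterclockwise.
Balancing moments: F × 3.98 = 879.5, giving F = 879.5 / 3.98 = 221 N.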